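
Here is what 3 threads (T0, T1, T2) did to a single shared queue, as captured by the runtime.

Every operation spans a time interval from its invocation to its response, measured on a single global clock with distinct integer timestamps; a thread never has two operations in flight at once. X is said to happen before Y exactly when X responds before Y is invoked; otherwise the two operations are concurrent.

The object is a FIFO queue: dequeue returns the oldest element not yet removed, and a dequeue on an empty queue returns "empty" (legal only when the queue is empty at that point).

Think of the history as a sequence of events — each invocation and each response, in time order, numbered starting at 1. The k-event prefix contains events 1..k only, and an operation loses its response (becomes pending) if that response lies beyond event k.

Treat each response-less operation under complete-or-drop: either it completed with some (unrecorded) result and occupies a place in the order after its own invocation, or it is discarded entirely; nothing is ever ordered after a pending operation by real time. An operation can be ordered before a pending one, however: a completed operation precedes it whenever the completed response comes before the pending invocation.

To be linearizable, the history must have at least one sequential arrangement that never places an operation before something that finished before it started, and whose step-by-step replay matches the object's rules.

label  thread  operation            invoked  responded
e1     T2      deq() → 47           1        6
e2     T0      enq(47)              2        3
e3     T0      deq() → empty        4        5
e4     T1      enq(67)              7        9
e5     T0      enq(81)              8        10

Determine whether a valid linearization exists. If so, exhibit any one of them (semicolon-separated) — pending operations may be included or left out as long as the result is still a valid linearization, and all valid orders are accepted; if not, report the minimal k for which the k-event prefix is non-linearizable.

linearizable — witness: e2; e1; e3; e4; e5

1. e2 enq(47), leaving queue <47>
2. e1 deq() → 47, leaving queue <>
3. e3 deq() → empty, leaving queue <>
4. e4 enq(67), leaving queue <67>
5. e5 enq(81), leaving queue <67,81>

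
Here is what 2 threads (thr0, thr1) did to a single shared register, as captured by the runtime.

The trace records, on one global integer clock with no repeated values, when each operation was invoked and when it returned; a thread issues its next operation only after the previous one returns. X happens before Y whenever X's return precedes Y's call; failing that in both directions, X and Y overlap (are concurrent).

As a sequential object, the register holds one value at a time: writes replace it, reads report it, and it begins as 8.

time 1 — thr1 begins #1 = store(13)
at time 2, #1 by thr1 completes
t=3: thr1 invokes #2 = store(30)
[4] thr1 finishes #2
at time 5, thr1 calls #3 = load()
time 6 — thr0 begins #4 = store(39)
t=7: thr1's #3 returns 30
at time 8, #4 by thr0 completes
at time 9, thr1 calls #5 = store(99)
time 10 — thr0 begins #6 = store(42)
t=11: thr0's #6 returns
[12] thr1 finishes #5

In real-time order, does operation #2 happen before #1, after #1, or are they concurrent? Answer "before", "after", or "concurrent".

after

#2 spans [3,4], #1 spans [1,2]
resp(#1)=2 < inv(#2)=3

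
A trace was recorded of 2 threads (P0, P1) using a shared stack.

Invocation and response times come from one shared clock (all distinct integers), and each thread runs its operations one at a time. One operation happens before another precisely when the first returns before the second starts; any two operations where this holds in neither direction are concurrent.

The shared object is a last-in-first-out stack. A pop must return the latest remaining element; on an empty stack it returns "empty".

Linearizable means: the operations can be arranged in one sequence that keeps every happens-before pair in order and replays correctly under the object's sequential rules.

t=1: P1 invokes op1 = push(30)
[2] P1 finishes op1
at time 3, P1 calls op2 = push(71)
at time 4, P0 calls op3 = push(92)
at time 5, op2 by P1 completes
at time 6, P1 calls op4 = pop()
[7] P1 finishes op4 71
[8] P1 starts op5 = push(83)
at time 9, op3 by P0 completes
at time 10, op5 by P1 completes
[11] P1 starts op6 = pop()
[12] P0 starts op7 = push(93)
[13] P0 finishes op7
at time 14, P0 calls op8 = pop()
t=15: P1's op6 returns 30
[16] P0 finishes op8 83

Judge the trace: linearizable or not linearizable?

already the first 15 events (up to op6's response at time 15) admit no linearization; the first 14 still do
no legal order exists: 8 real-time-consistent candidates over 7 completed stack operations, all rejected
every completion of the 1 pending operation (op8) was checked; none linearizes
for example op1, op2, op3, op4, op5, op6, op7 (pending dropped) fails at step 4: op4 pop() → 71 is not legal there
for example op1, op2, op3, op4, op5, op7, op6 (pending dropped) fails at step 4: op4 pop() → 71 is not legal there

not linearizable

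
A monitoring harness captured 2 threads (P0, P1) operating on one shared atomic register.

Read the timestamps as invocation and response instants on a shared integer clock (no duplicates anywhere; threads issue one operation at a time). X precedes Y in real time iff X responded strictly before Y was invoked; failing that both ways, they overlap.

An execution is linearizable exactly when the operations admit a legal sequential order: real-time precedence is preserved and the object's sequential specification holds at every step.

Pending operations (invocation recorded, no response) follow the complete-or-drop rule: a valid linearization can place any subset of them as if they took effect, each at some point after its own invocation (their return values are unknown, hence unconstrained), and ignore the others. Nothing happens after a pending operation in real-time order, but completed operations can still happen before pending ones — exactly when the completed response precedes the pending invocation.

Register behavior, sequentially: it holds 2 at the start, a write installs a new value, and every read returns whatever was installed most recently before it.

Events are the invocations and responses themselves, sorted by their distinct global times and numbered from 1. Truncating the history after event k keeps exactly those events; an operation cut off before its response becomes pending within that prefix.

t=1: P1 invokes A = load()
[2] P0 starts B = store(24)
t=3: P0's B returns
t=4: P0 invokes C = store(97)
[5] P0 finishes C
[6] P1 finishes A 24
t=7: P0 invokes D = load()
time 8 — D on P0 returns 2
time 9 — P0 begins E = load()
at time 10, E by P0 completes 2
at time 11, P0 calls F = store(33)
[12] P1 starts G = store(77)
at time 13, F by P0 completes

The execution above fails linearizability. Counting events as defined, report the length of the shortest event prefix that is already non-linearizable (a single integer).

8

a valid linearization of events 1..7 exists, for instance B, A, C:
step 1: B store(24) — value 24
step 2: A load() → 24 — value 24
step 3: C store(97) — value 97
with event 8 included (D responding at time 8), all real-time-consistent orders fail
take A, B, C, D: step 1 already fails, because A load() → 24 cannot occur there
take B, A, C, D: step 4 already fails, because D load() → 2 cannot occur there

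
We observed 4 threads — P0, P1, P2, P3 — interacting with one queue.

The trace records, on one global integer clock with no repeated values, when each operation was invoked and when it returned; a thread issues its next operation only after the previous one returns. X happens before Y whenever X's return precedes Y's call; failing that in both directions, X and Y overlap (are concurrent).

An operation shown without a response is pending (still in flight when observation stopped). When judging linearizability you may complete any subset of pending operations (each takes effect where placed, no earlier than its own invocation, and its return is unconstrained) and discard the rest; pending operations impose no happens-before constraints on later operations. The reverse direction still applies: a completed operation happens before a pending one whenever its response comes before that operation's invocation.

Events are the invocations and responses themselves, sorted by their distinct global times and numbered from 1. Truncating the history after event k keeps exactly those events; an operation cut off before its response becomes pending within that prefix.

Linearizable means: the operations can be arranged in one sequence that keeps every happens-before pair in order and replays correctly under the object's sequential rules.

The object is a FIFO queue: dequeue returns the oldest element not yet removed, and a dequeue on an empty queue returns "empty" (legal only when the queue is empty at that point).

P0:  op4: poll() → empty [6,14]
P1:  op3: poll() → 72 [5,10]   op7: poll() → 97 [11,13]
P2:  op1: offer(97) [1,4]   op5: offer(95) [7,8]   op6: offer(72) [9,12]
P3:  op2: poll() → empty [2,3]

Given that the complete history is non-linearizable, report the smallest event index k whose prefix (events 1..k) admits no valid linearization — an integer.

a valid linearization of events 1..9 exists, for instance op2, op1, op3, op4, op5:
after step 1 (op2 poll() → empty): queue <>
after step 2 (op1 offer(97)): queue <97>
after step 3 (op3 poll() (pending, included)): queue <>
after step 4 (op4 poll() (pending, included)): queue <>
after step 5 (op5 offer(95)): queue <95>
adding event 10 (op3 responds at 10) leaves no legal real-time order
no escape via the 2 pending operations (op4, op6): every completion choice fails
for example op1, op2, op3, op5 (pending dropped) fails at step 2: op2 poll() → empty is not legal there
for example op1, op2, op5, op3 (pending dropped) fails at step 2: op2 poll() → empty is not legal there

10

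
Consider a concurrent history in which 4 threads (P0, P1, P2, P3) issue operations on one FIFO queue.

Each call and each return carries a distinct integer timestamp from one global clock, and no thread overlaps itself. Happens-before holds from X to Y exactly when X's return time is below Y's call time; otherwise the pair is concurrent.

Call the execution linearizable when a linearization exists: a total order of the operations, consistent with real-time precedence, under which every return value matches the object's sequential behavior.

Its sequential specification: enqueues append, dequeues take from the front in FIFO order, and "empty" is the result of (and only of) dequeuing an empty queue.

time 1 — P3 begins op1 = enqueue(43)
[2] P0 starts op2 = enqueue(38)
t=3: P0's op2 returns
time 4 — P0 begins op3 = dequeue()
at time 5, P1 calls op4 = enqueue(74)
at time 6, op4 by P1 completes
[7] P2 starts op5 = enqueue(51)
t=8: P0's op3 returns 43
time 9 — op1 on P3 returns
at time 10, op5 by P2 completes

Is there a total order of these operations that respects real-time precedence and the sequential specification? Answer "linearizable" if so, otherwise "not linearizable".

linearizable

one valid linearization: op1, op2, op3, op4, op5
after step 1 (op1 enqueue(43)): queue <43>
after step 2 (op2 enqueue(38)): queue <43,38>
after step 3 (op3 dequeue() → 43): queue <38>
after step 4 (op4 enqueue(74)): queue <38,74>
after step 5 (op5 enqueue(51)): queue <38,74,51>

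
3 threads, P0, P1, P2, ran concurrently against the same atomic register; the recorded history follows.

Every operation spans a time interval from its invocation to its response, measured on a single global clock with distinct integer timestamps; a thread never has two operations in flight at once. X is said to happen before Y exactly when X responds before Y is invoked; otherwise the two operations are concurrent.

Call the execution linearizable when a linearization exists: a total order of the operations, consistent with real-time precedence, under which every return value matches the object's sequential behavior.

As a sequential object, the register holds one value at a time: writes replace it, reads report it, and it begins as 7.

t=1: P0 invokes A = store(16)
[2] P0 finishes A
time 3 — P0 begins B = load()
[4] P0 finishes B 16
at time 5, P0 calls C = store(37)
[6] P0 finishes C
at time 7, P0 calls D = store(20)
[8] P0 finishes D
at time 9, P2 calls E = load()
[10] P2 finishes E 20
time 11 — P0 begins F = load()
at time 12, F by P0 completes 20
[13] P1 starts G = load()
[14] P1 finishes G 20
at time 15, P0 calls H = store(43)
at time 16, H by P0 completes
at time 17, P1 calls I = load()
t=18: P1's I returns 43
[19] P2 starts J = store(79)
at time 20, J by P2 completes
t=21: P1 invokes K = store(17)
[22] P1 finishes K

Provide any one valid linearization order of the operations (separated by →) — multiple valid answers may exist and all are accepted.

after step 1 (A store(16)): value 16
after step 2 (B load() → 16): value 16
after step 3 (C store(37)): value 37
after step 4 (D store(20)): value 20
after step 5 (E load() → 20): value 20
after step 6 (F load() → 20): value 20
after step 7 (G load() → 20): value 20
after step 8 (H store(43)): value 43
after step 9 (I load() → 43): value 43
after step 10 (J store(79)): value 79
after step 11 (K store(17)): value 17

A → B → C → D → E → F → G → H → I → J → K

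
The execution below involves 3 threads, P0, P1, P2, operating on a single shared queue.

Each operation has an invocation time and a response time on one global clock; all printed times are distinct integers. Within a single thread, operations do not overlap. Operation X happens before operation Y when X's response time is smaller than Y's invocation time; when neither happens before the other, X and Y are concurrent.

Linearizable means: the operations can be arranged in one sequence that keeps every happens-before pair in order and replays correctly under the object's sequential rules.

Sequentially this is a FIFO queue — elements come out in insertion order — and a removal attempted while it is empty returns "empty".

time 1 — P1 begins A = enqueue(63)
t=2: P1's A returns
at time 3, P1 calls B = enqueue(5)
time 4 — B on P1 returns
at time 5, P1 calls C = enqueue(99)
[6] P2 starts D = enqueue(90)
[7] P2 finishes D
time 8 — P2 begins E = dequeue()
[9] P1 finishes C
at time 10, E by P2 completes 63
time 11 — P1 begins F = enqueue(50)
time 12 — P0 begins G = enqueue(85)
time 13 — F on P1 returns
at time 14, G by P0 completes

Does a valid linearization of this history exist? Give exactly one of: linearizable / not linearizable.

witness order: A, B, C, D, E, F, G
step 1: A enqueue(63) — queue <63>
step 2: B enqueue(5) — queue <63,5>
step 3: C enqueue(99) — queue <63,5,99>
step 4: D enqueue(90) — queue <63,5,99,90>
step 5: E dequeue() → 63 — queue <5,99,90>
step 6: F enqueue(50) — queue <5,99,90,50>
step 7: G enqueue(85) — queue <5,99,90,50,85>

linearizable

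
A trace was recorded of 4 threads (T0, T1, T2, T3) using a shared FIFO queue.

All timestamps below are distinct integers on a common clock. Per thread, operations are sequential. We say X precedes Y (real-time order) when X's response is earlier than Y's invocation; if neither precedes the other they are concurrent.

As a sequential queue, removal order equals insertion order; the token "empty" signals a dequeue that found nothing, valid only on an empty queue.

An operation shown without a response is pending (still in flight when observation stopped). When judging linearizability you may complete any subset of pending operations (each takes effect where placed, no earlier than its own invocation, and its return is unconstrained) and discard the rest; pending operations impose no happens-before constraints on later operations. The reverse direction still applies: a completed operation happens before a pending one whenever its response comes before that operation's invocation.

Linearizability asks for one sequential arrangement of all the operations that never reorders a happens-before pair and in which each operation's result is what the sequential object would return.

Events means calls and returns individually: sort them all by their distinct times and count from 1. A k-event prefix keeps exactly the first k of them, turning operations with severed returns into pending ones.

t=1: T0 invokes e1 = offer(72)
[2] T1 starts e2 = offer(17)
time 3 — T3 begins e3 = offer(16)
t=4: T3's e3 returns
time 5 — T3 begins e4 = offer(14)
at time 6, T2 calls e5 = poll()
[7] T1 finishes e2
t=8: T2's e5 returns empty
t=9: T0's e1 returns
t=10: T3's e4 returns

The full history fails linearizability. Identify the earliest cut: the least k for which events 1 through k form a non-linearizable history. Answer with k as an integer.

8

a valid linearization of events 1..7 exists, for instance e1, e2, e3:
1. e1 offer(72) (pending, included), leaving queue <72>
2. e2 offer(17), leaving queue <72,17>
3. e3 offer(16), leaving queue <72,17,16>
adding event 8 (e5 responds at 8) leaves no legal real-time order
completion choices over the 2 pending operations (e1, e4) were checked; none helps
e.g. e2, e3, e5 (pending dropped): illegal at step 3, since e5 poll() → empty cannot apply there
e.g. e3, e2, e5 (pending dropped): illegal at step 3, since e5 poll() → empty cannot apply there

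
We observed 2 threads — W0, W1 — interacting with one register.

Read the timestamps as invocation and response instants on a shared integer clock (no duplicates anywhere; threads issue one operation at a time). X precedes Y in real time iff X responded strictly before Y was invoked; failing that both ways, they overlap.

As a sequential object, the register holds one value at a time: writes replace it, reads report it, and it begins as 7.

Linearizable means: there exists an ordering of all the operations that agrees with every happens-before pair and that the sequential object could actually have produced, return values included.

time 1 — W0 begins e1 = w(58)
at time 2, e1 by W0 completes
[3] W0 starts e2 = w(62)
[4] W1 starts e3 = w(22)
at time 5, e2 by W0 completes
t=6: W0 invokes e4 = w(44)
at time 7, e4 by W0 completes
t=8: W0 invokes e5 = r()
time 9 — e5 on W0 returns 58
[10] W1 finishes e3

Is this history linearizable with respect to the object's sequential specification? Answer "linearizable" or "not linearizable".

the violation lands at event 9, e5's response at time 9: events 1..8 linearize, events 1..9 do not
one real-time candidate order over the 4 completed operations — the register replay rejects it
no completion choice of the 1 pending operation (e3) rescues it — every subset was tried
take e1, e2, e4, e5 (pending dropped): step 4 already fails, because e5 r() → 58 cannot occur there

not linearizable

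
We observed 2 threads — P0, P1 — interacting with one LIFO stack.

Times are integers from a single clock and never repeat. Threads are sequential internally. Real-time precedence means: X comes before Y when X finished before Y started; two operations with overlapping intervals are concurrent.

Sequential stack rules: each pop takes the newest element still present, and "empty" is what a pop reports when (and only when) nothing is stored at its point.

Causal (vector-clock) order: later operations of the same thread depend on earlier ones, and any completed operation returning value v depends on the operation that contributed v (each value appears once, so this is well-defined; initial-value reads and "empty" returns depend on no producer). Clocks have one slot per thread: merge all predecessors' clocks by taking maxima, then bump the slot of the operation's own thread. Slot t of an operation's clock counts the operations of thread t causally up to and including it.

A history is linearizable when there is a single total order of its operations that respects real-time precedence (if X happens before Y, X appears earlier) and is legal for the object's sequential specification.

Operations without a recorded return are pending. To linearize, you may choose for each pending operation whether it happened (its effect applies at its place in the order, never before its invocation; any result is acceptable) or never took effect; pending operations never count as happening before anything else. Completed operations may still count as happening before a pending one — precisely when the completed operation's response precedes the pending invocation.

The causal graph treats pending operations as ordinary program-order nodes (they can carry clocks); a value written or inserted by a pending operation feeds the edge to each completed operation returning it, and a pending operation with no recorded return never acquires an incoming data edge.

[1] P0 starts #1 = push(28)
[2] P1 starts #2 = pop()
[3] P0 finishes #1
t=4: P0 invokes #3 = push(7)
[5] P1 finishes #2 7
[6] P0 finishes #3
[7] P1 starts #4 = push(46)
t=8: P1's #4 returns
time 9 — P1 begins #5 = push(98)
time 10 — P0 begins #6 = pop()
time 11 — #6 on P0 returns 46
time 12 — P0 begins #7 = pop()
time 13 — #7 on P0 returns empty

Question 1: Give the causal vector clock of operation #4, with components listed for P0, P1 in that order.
Answer: (2, 2)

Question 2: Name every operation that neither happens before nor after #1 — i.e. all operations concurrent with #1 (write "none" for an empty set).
Answer: #2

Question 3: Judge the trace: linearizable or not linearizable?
not linearizable

already the first 13 events (up to #7's response at time 13) admit no linearization; the first 12 still do
all 3 real-time-respecting orders fail — 6 completed LIFO stack operations, no legal replay
every completion of the 1 pending operation (#5) was checked; none linearizes
one such order, #1, #2, #3, #4, #6, #7 (pending dropped), breaks at step 2 where #2 pop() → 7 is illegal
one such order, #1, #3, #2, #4, #6, #7 (pending dropped), breaks at step 6 where #7 pop() → empty is illegal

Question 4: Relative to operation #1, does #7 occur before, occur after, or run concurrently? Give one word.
Answer: after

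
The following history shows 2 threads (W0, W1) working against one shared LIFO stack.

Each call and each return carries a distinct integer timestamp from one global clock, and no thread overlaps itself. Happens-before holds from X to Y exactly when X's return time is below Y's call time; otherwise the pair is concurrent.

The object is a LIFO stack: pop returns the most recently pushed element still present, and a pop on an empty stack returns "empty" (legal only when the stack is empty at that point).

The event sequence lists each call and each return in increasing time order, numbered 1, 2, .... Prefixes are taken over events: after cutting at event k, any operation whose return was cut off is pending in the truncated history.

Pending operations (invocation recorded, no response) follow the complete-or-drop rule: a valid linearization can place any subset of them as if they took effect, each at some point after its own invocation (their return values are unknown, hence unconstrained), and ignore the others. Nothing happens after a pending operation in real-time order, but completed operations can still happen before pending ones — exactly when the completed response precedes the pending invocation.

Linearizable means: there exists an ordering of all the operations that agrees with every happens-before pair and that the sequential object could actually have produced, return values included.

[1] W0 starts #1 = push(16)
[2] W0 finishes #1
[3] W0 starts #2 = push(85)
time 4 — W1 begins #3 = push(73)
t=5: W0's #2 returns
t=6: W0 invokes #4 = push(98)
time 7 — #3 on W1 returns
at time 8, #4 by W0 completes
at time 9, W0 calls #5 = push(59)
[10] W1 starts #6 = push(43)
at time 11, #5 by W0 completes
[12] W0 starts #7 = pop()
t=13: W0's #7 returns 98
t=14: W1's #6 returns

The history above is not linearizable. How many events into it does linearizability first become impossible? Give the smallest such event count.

events 1..12 are linearizable; a witness order is #1, #2, #3, #4, #5:
step 1: #1 push(16) — stack <16>
step 2: #2 push(85) — stack <16,85>
step 3: #3 push(73) — stack <16,85,73>
step 4: #4 push(98) — stack <16,85,73,98>
step 5: #5 push(59) — stack <16,85,73,98,59>
include event 13 — #7 responding at 13 — and every candidate order breaks
every completion of the 1 pending operation (#6) was checked; none linearizes
one such order, #1, #2, #3, #4, #5, #7 (pending dropped), breaks at step 6 where #7 pop() → 98 is illegal
one such order, #1, #2, #4, #3, #5, #7 (pending dropped), breaks at step 6 where #7 pop() → 98 is illegal

13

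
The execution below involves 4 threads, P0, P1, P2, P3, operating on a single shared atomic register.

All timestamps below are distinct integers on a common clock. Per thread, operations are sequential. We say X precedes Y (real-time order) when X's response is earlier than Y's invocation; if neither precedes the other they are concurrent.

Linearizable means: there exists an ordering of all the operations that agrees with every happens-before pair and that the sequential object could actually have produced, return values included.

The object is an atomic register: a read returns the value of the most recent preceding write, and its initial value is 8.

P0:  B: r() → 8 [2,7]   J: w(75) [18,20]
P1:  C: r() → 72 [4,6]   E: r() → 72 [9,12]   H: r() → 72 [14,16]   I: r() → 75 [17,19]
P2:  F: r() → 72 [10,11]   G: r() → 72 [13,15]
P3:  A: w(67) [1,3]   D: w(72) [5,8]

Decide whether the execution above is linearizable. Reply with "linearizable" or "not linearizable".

one valid linearization: B, A, D, C, E, F, G, H, J, I
after step 1 (B r() → 8): value 8
after step 2 (A w(67)): value 67
after step 3 (D w(72)): value 72
after step 4 (C r() → 72): value 72
after step 5 (E r() → 72): value 72
after step 6 (F r() → 72): value 72
after step 7 (G r() → 72): value 72
after step 8 (H r() → 72): value 72
after step 9 (J w(75)): value 75
after step 10 (I r() → 75): value 75

linearizable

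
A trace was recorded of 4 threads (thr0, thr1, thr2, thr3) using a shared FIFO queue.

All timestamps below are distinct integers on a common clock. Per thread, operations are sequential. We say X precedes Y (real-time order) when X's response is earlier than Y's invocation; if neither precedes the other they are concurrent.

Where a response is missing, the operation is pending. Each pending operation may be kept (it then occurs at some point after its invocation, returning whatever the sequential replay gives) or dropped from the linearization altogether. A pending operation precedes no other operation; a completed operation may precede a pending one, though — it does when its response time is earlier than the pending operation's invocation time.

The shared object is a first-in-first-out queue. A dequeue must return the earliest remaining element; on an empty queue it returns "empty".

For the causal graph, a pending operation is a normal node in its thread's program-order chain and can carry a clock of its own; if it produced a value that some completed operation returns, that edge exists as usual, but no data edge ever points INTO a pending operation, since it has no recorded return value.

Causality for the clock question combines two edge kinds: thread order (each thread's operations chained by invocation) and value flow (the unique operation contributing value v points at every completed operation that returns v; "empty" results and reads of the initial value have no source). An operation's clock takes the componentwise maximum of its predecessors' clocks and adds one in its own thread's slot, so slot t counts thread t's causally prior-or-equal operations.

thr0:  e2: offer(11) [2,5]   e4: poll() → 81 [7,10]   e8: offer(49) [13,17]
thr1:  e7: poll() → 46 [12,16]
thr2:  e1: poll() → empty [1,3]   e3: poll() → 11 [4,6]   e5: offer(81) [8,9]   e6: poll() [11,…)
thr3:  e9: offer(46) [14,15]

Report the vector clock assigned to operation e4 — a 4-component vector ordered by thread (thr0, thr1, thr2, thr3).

e9 (invocation 14): nothing precedes it; thr3's component alone gives (0, 0, 0, 1)
e1 (invocation 1): nothing precedes it; thr2's component alone gives (0, 0, 1, 0)
e2 (invocation 2): nothing precedes it; thr0's component alone gives (1, 0, 0, 0)
VC(e7, invoked at 12): max of VC(e9)=(0, 0, 0, 1), then +1 on thread thr1 → (0, 1, 0, 1)
VC(e3, invoked at 4): max of VC(e1)=(0, 0, 1, 0), VC(e2)=(1, 0, 0, 0), then +1 on thread thr2 → (1, 0, 2, 0)
VC(e5, invoked at 8): max of VC(e3)=(1, 0, 2, 0), then +1 on thread thr2 → (1, 0, 3, 0)
VC(e6, invoked at 11): max of VC(e5)=(1, 0, 3, 0), then +1 on thread thr2 → (1, 0, 4, 0)
VC(e4, invoked at 7): max of VC(e2)=(1, 0, 0, 0), VC(e5)=(1, 0, 3, 0), then +1 on thread thr0 → (2, 0, 3, 0)
VC(e8, invoked at 13): max of VC(e4)=(2, 0, 3, 0), then +1 on thread thr0 → (3, 0, 3, 0)
target: VC(e4) = (2, 0, 3, 0)

(2, 0, 3, 0)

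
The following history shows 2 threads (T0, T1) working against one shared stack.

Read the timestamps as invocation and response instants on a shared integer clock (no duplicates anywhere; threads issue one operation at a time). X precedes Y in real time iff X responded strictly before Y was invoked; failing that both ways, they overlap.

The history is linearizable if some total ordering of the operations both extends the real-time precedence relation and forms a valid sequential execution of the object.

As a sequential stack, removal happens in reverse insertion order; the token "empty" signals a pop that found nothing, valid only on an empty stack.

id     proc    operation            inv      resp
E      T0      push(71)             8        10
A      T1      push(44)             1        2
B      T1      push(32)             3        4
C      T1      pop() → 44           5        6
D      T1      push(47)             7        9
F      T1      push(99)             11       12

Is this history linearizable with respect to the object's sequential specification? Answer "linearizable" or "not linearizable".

not linearizable

through event 5 a valid linearization exists; event 6 (C responding at time 6) ends that
a single order respects real time; the 3 completed stack operations fail replay along it
e.g. A, B, C: illegal at step 3, since C pop() → 44 cannot apply there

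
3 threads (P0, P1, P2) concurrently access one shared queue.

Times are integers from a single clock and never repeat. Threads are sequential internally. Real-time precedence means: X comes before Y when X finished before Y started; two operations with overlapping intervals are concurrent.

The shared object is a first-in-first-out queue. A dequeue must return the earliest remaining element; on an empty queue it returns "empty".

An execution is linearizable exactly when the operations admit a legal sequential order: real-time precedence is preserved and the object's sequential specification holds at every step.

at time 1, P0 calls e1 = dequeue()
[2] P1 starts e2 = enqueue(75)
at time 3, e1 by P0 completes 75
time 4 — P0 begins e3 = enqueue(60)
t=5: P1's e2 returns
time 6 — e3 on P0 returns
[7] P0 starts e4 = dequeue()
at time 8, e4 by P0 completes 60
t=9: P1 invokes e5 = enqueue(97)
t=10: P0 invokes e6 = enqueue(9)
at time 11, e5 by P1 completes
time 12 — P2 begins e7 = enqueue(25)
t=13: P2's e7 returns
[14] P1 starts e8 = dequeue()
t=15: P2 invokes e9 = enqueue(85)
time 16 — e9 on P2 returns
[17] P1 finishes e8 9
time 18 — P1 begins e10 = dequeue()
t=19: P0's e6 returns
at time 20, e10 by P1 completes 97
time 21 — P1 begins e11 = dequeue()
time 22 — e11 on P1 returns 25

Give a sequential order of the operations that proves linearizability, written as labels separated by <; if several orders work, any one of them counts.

e2 < e1 < e3 < e4 < e6 < e5 < e7 < e8 < e9 < e10 < e11

after step 1 (e2 enqueue(75)): queue <75>
after step 2 (e1 dequeue() → 75): queue <>
after step 3 (e3 enqueue(60)): queue <60>
after step 4 (e4 dequeue() → 60): queue <>
after step 5 (e6 enqueue(9)): queue <9>
after step 6 (e5 enqueue(97)): queue <9,97>
after step 7 (e7 enqueue(25)): queue <9,97,25>
after step 8 (e8 dequeue() → 9): queue <97,25>
after step 9 (e9 enqueue(85)): queue <97,25,85>
after step 10 (e10 dequeue() → 97): queue <25,85>
after step 11 (e11 dequeue() → 25): queue <85>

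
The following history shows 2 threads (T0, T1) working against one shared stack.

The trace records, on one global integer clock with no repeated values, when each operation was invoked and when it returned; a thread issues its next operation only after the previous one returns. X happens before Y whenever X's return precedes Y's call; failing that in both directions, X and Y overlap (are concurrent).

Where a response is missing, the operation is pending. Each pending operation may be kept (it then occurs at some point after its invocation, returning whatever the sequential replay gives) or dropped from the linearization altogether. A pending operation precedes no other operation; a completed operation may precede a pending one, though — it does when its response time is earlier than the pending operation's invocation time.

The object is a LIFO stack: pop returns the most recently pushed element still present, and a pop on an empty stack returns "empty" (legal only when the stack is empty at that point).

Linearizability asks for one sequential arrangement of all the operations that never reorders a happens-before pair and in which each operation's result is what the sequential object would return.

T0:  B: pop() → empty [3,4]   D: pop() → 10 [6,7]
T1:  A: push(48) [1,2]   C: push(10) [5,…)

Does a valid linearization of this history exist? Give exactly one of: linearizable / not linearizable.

already the first 4 events (up to B's response at time 4) admit no linearization; the first 3 still do
the sole real-time-consistent order of 2 completed operations fails the stack replay
e.g. A, B: illegal at step 2, since B pop() → empty cannot apply there

not linearizable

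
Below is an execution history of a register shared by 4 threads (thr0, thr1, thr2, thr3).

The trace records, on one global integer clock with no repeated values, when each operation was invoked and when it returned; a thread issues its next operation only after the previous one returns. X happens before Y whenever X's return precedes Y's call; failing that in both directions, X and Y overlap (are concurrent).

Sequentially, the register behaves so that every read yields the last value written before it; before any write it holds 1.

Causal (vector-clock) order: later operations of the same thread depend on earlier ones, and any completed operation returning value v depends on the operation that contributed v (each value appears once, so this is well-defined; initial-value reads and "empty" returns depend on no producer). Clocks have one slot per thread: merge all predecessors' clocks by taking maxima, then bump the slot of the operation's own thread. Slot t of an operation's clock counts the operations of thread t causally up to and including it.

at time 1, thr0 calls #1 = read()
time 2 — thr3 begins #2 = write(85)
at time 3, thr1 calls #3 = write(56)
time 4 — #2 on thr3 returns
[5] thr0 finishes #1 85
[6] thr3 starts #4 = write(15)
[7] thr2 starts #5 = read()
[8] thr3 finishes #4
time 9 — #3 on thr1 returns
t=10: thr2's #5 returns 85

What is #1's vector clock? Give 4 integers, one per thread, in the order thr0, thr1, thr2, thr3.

(1, 0, 0, 1)

no predecessors for #2 (invoked 2): thr3 increments from zero → (0, 0, 0, 1)
no predecessors for #3 (invoked 3): thr1 increments from zero → (0, 1, 0, 0)
#4, invoked 6, takes VC(#2)=(0, 0, 0, 1) under max, adds 1 for thr3 → (0, 0, 0, 2)
#5, invoked 7, takes VC(#2)=(0, 0, 0, 1) under max, adds 1 for thr2 → (0, 0, 1, 1)
#1, invoked 1, takes VC(#2)=(0, 0, 0, 1) under max, adds 1 for thr0 → (1, 0, 0, 1)
target: VC(#1) = (1, 0, 0, 1)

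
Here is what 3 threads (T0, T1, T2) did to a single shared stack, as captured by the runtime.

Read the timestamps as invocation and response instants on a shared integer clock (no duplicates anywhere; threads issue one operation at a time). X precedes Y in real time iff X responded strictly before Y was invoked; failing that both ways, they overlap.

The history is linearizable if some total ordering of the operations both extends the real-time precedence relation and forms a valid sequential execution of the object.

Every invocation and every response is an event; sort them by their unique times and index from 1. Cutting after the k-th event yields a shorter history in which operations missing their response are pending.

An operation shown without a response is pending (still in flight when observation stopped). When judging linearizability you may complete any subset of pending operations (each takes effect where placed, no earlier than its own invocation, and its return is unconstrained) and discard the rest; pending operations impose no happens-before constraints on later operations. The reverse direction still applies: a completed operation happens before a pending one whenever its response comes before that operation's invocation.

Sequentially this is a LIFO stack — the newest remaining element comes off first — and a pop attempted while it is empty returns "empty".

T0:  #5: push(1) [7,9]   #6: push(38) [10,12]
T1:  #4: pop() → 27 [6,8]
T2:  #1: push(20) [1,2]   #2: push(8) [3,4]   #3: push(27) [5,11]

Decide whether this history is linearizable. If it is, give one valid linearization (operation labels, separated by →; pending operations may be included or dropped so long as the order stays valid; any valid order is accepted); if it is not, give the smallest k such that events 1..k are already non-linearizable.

linearizable — witness: #1 → #2 → #3 → #4 → #5 → #6

after step 1 (#1 push(20)): stack <20>
after step 2 (#2 push(8)): stack <20,8>
after step 3 (#3 push(27)): stack <20,8,27>
after step 4 (#4 pop() → 27): stack <20,8>
after step 5 (#5 push(1)): stack <20,8,1>
after step 6 (#6 push(38)): stack <20,8,1,38>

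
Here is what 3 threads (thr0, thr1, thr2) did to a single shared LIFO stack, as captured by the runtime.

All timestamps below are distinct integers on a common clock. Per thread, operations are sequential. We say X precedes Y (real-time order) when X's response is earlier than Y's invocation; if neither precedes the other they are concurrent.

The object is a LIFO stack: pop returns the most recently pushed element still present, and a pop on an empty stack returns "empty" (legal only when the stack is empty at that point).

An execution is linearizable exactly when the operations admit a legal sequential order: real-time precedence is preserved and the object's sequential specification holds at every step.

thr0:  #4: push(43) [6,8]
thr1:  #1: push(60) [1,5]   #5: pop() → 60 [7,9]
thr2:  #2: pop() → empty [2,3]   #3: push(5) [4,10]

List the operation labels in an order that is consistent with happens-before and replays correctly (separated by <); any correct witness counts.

#2 < #1 < #5 < #3 < #4

1. #2 pop() → empty, leaving stack <>
2. #1 push(60), leaving stack <60>
3. #5 pop() → 60, leaving stack <>
4. #3 push(5), leaving stack <5>
5. #4 push(43), leaving stack <5,43>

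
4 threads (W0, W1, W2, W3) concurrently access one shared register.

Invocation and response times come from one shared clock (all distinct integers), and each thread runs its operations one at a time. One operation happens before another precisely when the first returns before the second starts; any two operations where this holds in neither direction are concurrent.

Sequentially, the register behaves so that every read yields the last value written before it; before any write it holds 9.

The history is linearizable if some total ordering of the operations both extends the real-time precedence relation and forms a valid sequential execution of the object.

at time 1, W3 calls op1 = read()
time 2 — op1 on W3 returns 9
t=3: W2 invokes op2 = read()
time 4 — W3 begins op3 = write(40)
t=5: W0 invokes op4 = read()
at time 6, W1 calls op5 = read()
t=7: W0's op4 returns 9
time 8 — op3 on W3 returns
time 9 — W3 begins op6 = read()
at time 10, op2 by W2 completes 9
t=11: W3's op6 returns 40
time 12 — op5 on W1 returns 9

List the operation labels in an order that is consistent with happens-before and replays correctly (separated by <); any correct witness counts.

op1 < op2 < op4 < op5 < op3 < op6

after step 1 (op1 read() → 9): value 9
after step 2 (op2 read() → 9): value 9
after step 3 (op4 read() → 9): value 9
after step 4 (op5 read() → 9): value 9
after step 5 (op3 write(40)): value 40
after step 6 (op6 read() → 40): value 40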